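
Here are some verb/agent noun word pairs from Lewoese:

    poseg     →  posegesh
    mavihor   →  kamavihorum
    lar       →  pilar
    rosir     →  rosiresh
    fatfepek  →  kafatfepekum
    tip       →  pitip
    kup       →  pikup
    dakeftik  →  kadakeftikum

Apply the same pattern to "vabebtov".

kavabebtovum

"vabebtov" has 3 vowels. The stems with 3 vowels (mavihor → kamavihorum, fatfepek → kafatfepekum, dakeftik → kadakeftikum) add ka- … -um around the stem.
The other patterns: stems with 1 vowel add the prefix pi-; stems with 2 vowels add -esh.
So vabebtov → kavabebtovum.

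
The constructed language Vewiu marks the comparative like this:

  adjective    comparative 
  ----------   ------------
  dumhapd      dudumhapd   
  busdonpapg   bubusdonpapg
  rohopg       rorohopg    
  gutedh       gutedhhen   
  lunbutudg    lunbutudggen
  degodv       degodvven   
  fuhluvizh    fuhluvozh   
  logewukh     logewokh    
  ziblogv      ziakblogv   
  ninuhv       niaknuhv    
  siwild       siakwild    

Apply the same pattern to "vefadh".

vefadhhen

busdonpapg and lunbutudg both end in -g yet inflect differently (bubusdonpapg, lunbutudggen), so the final letter is not what conditions the rule; the second-to-last letter is.
"vefadh" has second-to-last letter 'd'. The stems whose second-to-last letter is 'd' (gutedh → gutedhhen, lunbutudg → lunbutudggen, degodv → degodvven) double the final consonant and add -en.
The other patterns: stems whose second-to-last letter is 'p' repeat the first consonant+vowel as a prefix; stems whose second-to-last letter is 'k' or 'z' change the last vowel to 'o'; stems whose second-to-last letter is 'g', 'h' or 'l' insert -ak- after the first vowel.
So vefadh → vefadhhen.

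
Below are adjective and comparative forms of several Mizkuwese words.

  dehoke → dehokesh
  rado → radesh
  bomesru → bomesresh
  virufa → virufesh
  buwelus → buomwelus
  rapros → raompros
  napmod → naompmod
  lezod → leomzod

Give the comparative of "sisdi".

bomesru and buwelus both have last vowel 'u' yet inflect differently (bomesresh, buomwelus), so the last vowel is not what conditions the rule; whether the stem ends in a vowel or a consonant is.
"sisdi" ends in a vowel. The stems ending in a vowel (dehoke → dehokesh, rado → radesh, bomesru → bomesresh) drop the final letter and add -esh.
The other pattern: stems ending in a consonant insert -om- after the first vowel.
So sisdi → sisdesh.

sisdesh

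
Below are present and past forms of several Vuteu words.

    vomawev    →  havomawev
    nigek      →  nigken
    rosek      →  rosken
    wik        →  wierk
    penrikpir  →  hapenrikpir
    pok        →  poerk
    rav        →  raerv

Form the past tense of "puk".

puerk

pok and nigek both end in -k yet inflect differently (poerk, nigken), so the final letter is not what conditions the rule; the number of vowels is.
"puk" has 1 vowel. The stems with 1 vowel (pok → poerk, wik → wierk, rav → raerv) insert -er- after the first vowel.
So puk → puerk.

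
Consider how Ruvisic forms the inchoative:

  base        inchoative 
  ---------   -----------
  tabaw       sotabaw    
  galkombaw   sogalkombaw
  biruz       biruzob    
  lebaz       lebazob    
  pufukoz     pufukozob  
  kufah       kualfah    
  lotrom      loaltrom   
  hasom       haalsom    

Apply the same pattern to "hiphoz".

tabaw and lebaz both have last vowel 'a' yet inflect differently (sotabaw, lebazob), so the last vowel is not what conditions the rule; the final letter is.
"hiphoz" ends in -z. The stems ending in -z (biruz → biruzob, lebaz → lebazob, pufukoz → pufukozob) add -ob.
So hiphoz → hiphozob.

hiphozob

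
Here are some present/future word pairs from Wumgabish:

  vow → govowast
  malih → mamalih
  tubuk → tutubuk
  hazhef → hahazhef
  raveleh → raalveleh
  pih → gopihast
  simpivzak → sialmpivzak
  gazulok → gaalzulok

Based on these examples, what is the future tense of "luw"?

pih and malih both end in -h yet inflect differently (gopihast, mamalih), so the final letter is not what conditions the rule; the number of vowels is.
"luw" has 1 vowel. The stems with 1 vowel (vow → govowast, pih → gopihast) add go- … -ast around the stem.
The other patterns: stems with 2 vowels repeat the first consonant+vowel as a prefix; stems with 3 vowels insert -al- after the first vowel.
So luw → goluwast.

goluwast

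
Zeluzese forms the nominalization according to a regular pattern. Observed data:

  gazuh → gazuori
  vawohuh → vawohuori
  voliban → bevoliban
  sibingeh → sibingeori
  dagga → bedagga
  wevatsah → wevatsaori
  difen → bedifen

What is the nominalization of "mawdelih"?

mawdeliori

"mawdelih" ends in -h. The stems ending in -h (sibingeh → sibingeori, wevatsah → wevatsaori, vawohuh → vawohuori) drop the final letter and add -ori.
So mawdelih → mawdeliori.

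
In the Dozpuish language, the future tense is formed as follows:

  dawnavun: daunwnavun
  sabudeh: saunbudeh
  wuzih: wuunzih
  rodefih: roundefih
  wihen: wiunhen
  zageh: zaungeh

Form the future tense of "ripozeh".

riunpozeh

Every pair shown (dawnavun → daunwnavun, sabudeh → saunbudeh, wuzih → wuunzih, …) follows the same rule: insert -un- after the first vowel.
So ripozeh → riunpozeh.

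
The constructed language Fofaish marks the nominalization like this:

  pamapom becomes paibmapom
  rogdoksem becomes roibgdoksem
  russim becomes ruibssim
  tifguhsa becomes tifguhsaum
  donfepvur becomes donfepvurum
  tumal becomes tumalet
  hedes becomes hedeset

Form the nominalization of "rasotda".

rasotdaum

tifguhsa and tumal both have last vowel 'a' yet inflect differently (tifguhsaum, tumalet), so the last vowel is not what conditions the rule; the final letter is.
"rasotda" ends in -a. The one such stem in the data (tifguhsa → tifguhsaum) adds -um, so the same rule applies.
The other patterns: stems ending in -m insert -ib- after the first vowel; stems ending in -l or -s add -et.
So rasotda → rasotdaum.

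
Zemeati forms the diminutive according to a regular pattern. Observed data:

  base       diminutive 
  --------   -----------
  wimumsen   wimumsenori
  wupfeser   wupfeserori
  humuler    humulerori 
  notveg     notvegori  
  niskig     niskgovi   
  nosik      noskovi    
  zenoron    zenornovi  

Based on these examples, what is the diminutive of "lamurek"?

lamurekori

notveg and niskig both end in -g yet inflect differently (notvegori, niskgovi), so the final letter is not what conditions the rule; the last vowel is.
"lamurek" has last vowel 'e'. The stems whose last vowel is 'e' (wupfeser → wupfeserori, wimumsen → wimumsenori, humuler → humulerori) add -ori.
The other pattern: stems whose last vowel is 'i' or 'o' delete the last vowel and add -ovi.
So lamurek → lamurekori.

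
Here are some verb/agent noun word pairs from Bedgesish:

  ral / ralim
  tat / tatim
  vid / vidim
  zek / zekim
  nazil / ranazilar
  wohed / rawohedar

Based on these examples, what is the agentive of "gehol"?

ral and nazil both end in -l yet inflect differently (ralim, ranazilar), so the final letter is not what conditions the rule; the number of vowels is.
"gehol" has 2 vowels. The stems with 2 vowels (nazil → ranazilar, wohed → rawohedar) add ra- … -ar around the stem.
The other pattern: stems with 1 vowel add -im.
So gehol → rageholar.

rageholar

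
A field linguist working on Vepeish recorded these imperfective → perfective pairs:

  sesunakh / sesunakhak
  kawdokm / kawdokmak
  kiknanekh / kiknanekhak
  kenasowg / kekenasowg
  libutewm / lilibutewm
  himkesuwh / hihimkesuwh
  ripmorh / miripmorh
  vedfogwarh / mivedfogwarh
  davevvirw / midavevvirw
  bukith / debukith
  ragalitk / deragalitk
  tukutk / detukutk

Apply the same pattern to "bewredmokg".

kawdokm and libutewm both end in -m yet inflect differently (kawdokmak, lilibutewm), so the final letter is not what conditions the rule; the second-to-last letter is.
"bewredmokg" has second-to-last letter 'k'. The stems whose second-to-last letter is 'k' (sesunakh → sesunakhak, kawdokm → kawdokmak, kiknanekh → kiknanekhak) add -ak.
So bewredmokg → bewredmokgak.

bewredmokgak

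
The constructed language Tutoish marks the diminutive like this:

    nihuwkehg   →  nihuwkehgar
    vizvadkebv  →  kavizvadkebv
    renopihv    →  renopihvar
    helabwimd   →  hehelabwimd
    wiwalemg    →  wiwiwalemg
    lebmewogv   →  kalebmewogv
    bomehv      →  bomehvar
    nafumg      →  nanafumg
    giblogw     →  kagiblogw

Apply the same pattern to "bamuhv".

bamuhvar

"bamuhv" has second-to-last letter 'h'. The stems whose second-to-last letter is 'h' (renopihv → renopihvar, bomehv → bomehvar, nihuwkehg → nihuwkehgar) add -ar.
The other patterns: stems whose second-to-last letter is 'm' repeat the first consonant+vowel as a prefix; stems whose second-to-last letter is 'b' or 'g' add the prefix ka-.
So bamuhv → bamuhvar.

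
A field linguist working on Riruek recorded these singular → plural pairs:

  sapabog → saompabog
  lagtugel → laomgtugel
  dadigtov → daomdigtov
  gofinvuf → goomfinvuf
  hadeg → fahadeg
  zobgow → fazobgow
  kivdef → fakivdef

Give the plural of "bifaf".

sapabog and hadeg both end in -g yet inflect differently (saompabog, fahadeg), so the final letter is not what conditions the rule; the number of vowels is.
"bifaf" has 2 vowels. The stems with 2 vowels (hadeg → fahadeg, zobgow → fazobgow, kivdef → fakivdef) add the prefix fa-.
The other pattern: stems with 3 vowels insert -om- after the first vowel.
So bifaf → fabifaf.

fabifaf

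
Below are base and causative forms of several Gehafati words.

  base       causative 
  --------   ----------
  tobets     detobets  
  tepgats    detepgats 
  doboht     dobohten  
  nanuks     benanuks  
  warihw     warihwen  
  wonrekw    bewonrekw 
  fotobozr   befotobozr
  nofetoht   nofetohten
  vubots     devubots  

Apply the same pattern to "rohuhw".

rohuhwen

tepgats and nanuks both end in -s yet inflect differently (detepgats, benanuks), so the final letter is not what conditions the rule; the second-to-last letter is.
"rohuhw" has second-to-last letter 'h'. The stems whose second-to-last letter is 'h' (doboht → dobohten, warihw → warihwen, nofetoht → nofetohten) add -en.
The other patterns: stems whose second-to-last letter is 't' add the prefix de-; stems whose second-to-last letter is 'k' or 'z' add the prefix be-.
So rohuhw → rohuhwen.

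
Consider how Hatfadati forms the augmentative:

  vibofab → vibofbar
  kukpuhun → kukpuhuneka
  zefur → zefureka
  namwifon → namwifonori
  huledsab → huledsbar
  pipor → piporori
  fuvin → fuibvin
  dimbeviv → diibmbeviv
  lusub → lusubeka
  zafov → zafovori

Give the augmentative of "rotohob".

"rotohob" has last vowel 'o'. The stems whose last vowel is 'o' (namwifon → namwifonori, pipor → piporori, zafov → zafovori) add -ori.
The other patterns: stems whose last vowel is 'u' add -eka; stems whose last vowel is 'a' delete the last vowel and add -ar; stems whose last vowel is 'i' insert -ib- after the first vowel.
So rotohob → rotohobori.

rotohobori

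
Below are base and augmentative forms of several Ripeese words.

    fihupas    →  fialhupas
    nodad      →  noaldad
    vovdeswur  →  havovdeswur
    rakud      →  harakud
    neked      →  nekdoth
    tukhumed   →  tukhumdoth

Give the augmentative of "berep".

berpoth

nodad and rakud both end in -d yet inflect differently (noaldad, harakud), so the final letter is not what conditions the rule; the last vowel is.
"berep" has last vowel 'e'. The stems whose last vowel is 'e' (neked → nekdoth, tukhumed → tukhumdoth) delete the last vowel and add -oth.
The other patterns: stems whose last vowel is 'a' insert -al- after the first vowel; stems whose last vowel is 'u' add the prefix ha-.
So berep → berpoth.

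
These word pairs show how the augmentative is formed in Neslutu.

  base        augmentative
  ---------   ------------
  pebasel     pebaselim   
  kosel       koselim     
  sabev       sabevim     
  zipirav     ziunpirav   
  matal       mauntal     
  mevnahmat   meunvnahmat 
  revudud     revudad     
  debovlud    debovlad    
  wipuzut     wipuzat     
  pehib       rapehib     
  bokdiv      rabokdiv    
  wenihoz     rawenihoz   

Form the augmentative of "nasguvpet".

sabev and zipirav both end in -v yet inflect differently (sabevim, ziunpirav), so the final letter is not what conditions the rule; the last vowel is.
"nasguvpet" has last vowel 'e'. The stems whose last vowel is 'e' (pebasel → pebaselim, kosel → koselim, sabev → sabevim) add -im.
The other patterns: stems whose last vowel is 'a' insert -un- after the first vowel; stems whose last vowel is 'u' change the last vowel to 'a'; stems whose last vowel is 'i' or 'o' add the prefix ra-.
So nasguvpet → nasguvpetim.

nasguvpetim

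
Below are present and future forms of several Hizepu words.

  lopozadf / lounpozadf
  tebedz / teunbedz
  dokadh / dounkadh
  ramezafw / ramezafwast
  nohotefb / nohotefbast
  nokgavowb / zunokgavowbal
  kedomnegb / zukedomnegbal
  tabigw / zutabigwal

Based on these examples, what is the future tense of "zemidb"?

"zemidb" has second-to-last letter 'd'. The stems whose second-to-last letter is 'd' (lopozadf → lounpozadf, tebedz → teunbedz, dokadh → dounkadh) insert -un- after the first vowel.
The other patterns: stems whose second-to-last letter is 'f' add -ast; stems whose second-to-last letter is 'g' or 'w' add zu- … -al around the stem.
So zemidb → zeunmidb.

zeunmidb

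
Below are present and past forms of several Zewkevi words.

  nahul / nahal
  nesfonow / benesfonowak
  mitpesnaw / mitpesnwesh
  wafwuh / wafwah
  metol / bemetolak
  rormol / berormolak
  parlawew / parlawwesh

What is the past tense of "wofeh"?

wofhesh

"wofeh" has last vowel 'e'. The one such stem in the data (parlawew → parlawwesh) deletes the last vowel and adds -esh (as does mitpesnaw), so the same rule applies.
The other patterns: stems whose last vowel is 'u' change the last vowel to 'a'; stems whose last vowel is 'o' add be- … -ak around the stem.
So wofeh → wofhesh.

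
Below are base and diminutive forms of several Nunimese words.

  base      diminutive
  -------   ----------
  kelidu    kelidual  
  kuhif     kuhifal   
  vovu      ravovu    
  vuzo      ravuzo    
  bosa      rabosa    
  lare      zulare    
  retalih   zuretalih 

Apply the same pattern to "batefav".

rabatefav

kelidu and vovu both end in -u yet inflect differently (kelidual, ravovu), so the final letter is not what conditions the rule; the first letter is.
"batefav" begins with b-. The one such stem in the data (bosa → rabosa) adds the prefix ra-, so the same rule applies.
The other patterns: stems beginning with k- add -al; stems beginning with l- or r- add the prefix zu-.
So batefav → rabatefav.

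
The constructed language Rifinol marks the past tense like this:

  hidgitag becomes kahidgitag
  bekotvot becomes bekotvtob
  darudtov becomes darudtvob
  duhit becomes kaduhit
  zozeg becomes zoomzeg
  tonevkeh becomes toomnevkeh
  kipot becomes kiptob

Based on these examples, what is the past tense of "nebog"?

kipot and duhit both end in -t yet inflect differently (kiptob, kaduhit), so the final letter is not what conditions the rule; the last vowel is.
"nebog" has last vowel 'o'. The stems whose last vowel is 'o' (kipot → kiptob, darudtov → darudtvob, bekotvot → bekotvtob) delete the last vowel and add -ob.
So nebog → nebgob.

nebgob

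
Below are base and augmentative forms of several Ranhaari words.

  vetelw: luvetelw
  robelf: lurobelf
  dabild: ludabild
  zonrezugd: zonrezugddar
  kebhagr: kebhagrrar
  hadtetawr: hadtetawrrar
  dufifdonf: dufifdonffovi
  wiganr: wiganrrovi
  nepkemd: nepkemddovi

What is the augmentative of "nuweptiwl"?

dabild and zonrezugd both end in -d yet inflect differently (ludabild, zonrezugddar), so the final letter is not what conditions the rule; the second-to-last letter is.
"nuweptiwl" has second-to-last letter 'w'. The one such stem in the data (hadtetawr → hadtetawrrar) doubles the final consonant and adds -ar (as do zonrezugd, kebhagr), so the same rule applies.
The other patterns: stems whose second-to-last letter is 'l' add the prefix lu-; stems whose second-to-last letter is 'm' or 'n' double the final consonant and add -ovi.
So nuweptiwl → nuweptiwllar.

nuweptiwllar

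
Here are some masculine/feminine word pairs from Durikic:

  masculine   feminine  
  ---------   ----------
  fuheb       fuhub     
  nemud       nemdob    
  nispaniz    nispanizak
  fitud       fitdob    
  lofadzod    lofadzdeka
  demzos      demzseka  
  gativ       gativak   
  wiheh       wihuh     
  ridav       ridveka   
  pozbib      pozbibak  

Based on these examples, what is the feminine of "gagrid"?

fuheb and pozbib both end in -b yet inflect differently (fuhub, pozbibak), so the final letter is not what conditions the rule; the last vowel is.
"gagrid" has last vowel 'i'. The stems whose last vowel is 'i' (nispaniz → nispanizak, pozbib → pozbibak, gativ → gativak) add -ak.
So gagrid → gagridak.

gagridak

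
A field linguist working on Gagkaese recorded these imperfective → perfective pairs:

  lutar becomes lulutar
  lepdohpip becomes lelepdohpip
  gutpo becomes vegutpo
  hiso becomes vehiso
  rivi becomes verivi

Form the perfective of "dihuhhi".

lepdohpip and rivi both have last vowel 'i' yet inflect differently (lelepdohpip, verivi), so the last vowel is not what conditions the rule; whether the stem ends in a vowel or a consonant is.
"dihuhhi" ends in a vowel. The stems ending in a vowel (gutpo → vegutpo, hiso → vehiso, rivi → verivi) add the prefix ve-.
The other pattern: stems ending in a consonant repeat the first consonant+vowel as a prefix.
So dihuhhi → vedihuhhi.

vedihuhhi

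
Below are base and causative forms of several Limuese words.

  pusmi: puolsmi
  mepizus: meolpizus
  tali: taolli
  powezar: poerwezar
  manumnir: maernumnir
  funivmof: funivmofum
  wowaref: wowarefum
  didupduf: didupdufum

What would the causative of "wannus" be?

didupduf and mepizus both have last vowel 'u' yet inflect differently (didupdufum, meolpizus), so the last vowel is not what conditions the rule; the final letter is.
"wannus" ends in -s. The one such stem in the data (mepizus → meolpizus) inserts -ol- after the first vowel (as do tali, pusmi), so the same rule applies.
The other patterns: stems ending in -r insert -er- after the first vowel; stems ending in -f add -um.
So wannus → waolnnus.

waolnnus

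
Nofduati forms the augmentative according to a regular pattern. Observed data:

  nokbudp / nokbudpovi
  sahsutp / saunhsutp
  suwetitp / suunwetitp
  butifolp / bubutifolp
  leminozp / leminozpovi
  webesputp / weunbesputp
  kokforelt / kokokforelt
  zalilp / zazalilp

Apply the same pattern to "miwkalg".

"miwkalg" has second-to-last letter 'l'. The stems whose second-to-last letter is 'l' (zalilp → zazalilp, kokforelt → kokokforelt, butifolp → bubutifolp) repeat the first consonant+vowel as a prefix.
The other patterns: stems whose second-to-last letter is 't' insert -un- after the first vowel; stems whose second-to-last letter is 'd' or 'z' add -ovi.
So miwkalg → mimiwkalg.

mimiwkalg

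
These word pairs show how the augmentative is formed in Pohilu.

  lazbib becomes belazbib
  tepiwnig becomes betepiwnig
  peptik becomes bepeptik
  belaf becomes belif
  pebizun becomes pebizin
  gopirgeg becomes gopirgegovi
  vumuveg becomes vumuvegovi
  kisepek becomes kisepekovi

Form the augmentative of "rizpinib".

tepiwnig and gopirgeg both end in -g yet inflect differently (betepiwnig, gopirgegovi), so the final letter is not what conditions the rule; the last vowel is.
"rizpinib" has last vowel 'i'. The stems whose last vowel is 'i' (lazbib → belazbib, tepiwnig → betepiwnig, peptik → bepeptik) add the prefix be-.
The other patterns: stems whose last vowel is 'a' or 'u' change the last vowel to 'i'; stems whose last vowel is 'e' add -ovi.
So rizpinib → berizpinib.

berizpinib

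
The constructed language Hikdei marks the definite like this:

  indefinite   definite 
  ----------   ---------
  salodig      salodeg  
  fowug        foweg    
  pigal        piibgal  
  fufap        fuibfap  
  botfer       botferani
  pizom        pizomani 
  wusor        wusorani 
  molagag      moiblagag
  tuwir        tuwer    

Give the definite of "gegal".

geibgal

molagag and salodig both end in -g yet inflect differently (moiblagag, salodeg), so the final letter is not what conditions the rule; the last vowel is.
"gegal" has last vowel 'a'. The stems whose last vowel is 'a' (pigal → piibgal, molagag → moiblagag, fufap → fuibfap) insert -ib- after the first vowel.
The other patterns: stems whose last vowel is 'e' or 'o' add -ani; stems whose last vowel is 'i' or 'u' change the last vowel to 'e'.
So gegal → geibgal.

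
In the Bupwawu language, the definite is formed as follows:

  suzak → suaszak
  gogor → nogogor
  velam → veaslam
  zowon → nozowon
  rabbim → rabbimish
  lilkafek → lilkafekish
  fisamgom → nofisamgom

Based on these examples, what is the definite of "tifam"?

fisamgom and velam both end in -m yet inflect differently (nofisamgom, veaslam), so the final letter is not what conditions the rule; the last vowel is.
"tifam" has last vowel 'a'. The stems whose last vowel is 'a' (velam → veaslam, suzak → suaszak) insert -as- after the first vowel.
The other patterns: stems whose last vowel is 'o' add the prefix no-; stems whose last vowel is 'e' or 'i' add -ish.
So tifam → tiasfam.

tiasfam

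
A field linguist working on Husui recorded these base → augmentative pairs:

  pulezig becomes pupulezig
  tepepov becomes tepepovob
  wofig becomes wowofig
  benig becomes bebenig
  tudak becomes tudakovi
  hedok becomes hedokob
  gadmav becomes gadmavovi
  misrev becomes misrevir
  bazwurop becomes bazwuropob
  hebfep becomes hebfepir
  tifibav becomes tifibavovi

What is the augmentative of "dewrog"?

dewrogob

bazwurop and hebfep both end in -p yet inflect differently (bazwuropob, hebfepir), so the final letter is not what conditions the rule; the last vowel is.
"dewrog" has last vowel 'o'. The stems whose last vowel is 'o' (tepepov → tepepovob, hedok → hedokob, bazwurop → bazwuropob) add -ob.
The other patterns: stems whose last vowel is 'i' repeat the first consonant+vowel as a prefix; stems whose last vowel is 'e' add -ir; stems whose last vowel is 'a' add -ovi.
So dewrog → dewrogob.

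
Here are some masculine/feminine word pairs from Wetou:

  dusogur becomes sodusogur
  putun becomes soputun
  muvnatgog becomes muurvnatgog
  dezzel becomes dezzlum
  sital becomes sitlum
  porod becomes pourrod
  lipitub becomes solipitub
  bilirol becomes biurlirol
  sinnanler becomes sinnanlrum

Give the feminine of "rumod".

ruurmod

dusogur and sinnanler both end in -r yet inflect differently (sodusogur, sinnanlrum), so the final letter is not what conditions the rule; the last vowel is.
"rumod" has last vowel 'o'. The stems whose last vowel is 'o' (bilirol → biurlirol, muvnatgog → muurvnatgog, porod → pourrod) insert -ur- after the first vowel.
So rumod → ruurmod.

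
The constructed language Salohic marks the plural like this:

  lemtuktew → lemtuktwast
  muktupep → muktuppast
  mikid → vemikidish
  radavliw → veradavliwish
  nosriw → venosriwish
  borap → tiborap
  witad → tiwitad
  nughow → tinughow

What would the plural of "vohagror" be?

lemtuktew and radavliw both end in -w yet inflect differently (lemtuktwast, veradavliwish), so the final letter is not what conditions the rule; the last vowel is.
"vohagror" has last vowel 'o'. The one such stem in the data (nughow → tinughow) adds the prefix ti-, so the same rule applies.
The other patterns: stems whose last vowel is 'e' delete the last vowel and add -ast; stems whose last vowel is 'i' add ve- … -ish around the stem.
So vohagror → tivohagror.

tivohagror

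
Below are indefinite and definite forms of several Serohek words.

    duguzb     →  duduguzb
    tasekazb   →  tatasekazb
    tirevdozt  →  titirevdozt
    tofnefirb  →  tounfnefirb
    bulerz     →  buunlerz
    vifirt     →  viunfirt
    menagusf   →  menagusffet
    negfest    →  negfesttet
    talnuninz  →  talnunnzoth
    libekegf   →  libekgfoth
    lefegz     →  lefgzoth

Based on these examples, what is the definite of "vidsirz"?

duguzb and tofnefirb both end in -b yet inflect differently (duduguzb, tounfnefirb), so the final letter is not what conditions the rule; the second-to-last letter is.
"vidsirz" has second-to-last letter 'r'. The stems whose second-to-last letter is 'r' (tofnefirb → tounfnefirb, bulerz → buunlerz, vifirt → viunfirt) insert -un- after the first vowel.
The other patterns: stems whose second-to-last letter is 'z' repeat the first consonant+vowel as a prefix; stems whose second-to-last letter is 's' double the final consonant and add -et; stems whose second-to-last letter is 'g' or 'n' delete the last vowel and add -oth.
So vidsirz → viundsirz.

viundsirz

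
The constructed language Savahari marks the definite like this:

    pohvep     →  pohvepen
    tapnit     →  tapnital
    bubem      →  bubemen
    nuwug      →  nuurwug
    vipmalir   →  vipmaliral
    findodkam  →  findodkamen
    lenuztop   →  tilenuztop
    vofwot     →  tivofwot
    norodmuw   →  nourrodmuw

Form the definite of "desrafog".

vofwot and tapnit both end in -t yet inflect differently (tivofwot, tapnital), so the final letter is not what conditions the rule; the last vowel is.
"desrafog" has last vowel 'o'. The stems whose last vowel is 'o' (lenuztop → tilenuztop, vofwot → tivofwot) add the prefix ti-.
The other patterns: stems whose last vowel is 'u' insert -ur- after the first vowel; stems whose last vowel is 'i' add -al; stems whose last vowel is 'a' or 'e' add -en.
So desrafog → tidesrafog.

tidesrafog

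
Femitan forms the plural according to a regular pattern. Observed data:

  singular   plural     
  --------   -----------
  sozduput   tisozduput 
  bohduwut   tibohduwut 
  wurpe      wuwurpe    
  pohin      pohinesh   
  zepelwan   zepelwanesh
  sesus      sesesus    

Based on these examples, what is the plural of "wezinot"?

tiwezinot

"wezinot" ends in -t. The stems ending in -t (bohduwut → tibohduwut, sozduput → tisozduput) add the prefix ti-.
The other patterns: stems ending in -n add -esh; stems ending in -e or -s repeat the first consonant+vowel as a prefix.
So wezinot → tiwezinot.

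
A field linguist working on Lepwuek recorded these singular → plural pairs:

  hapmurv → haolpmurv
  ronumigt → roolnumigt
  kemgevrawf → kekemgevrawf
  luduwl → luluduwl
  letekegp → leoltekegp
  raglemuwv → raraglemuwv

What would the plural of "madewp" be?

mamadewp

"madewp" has second-to-last letter 'w'. The stems whose second-to-last letter is 'w' (raglemuwv → raraglemuwv, luduwl → luluduwl, kemgevrawf → kekemgevrawf) repeat the first consonant+vowel as a prefix.
The other pattern: stems whose second-to-last letter is 'g' or 'r' insert -ol- after the first vowel.
So madewp → mamadewp.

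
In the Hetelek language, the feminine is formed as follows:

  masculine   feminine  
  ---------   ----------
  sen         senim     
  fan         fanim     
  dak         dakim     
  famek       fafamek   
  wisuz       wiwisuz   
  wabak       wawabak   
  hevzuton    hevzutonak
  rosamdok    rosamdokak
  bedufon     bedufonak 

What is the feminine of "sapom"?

dak and famek both end in -k yet inflect differently (dakim, fafamek), so the final letter is not what conditions the rule; the number of vowels is.
"sapom" has 2 vowels. The stems with 2 vowels (famek → fafamek, wisuz → wiwisuz, wabak → wawabak) repeat the first consonant+vowel as a prefix.
So sapom → sasapom.

sasapom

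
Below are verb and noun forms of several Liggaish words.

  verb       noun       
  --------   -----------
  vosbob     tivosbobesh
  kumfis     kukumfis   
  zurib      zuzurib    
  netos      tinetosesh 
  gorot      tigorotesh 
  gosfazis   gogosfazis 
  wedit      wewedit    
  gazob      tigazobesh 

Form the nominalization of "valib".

vavalib

zurib and vosbob both end in -b yet inflect differently (zuzurib, tivosbobesh), so the final letter is not what conditions the rule; the last vowel is.
"valib" has last vowel 'i'. The stems whose last vowel is 'i' (zurib → zuzurib, kumfis → kukumfis, wedit → wewedit) repeat the first consonant+vowel as a prefix.
So valib → vavalib.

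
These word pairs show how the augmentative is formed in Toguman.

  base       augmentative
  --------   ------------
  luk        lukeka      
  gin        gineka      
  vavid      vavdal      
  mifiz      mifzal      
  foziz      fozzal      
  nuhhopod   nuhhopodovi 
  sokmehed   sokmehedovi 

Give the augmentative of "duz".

duzeka

vavid and nuhhopod both end in -d yet inflect differently (vavdal, nuhhopodovi), so the final letter is not what conditions the rule; the number of vowels is.
"duz" has 1 vowel. The stems with 1 vowel (luk → lukeka, gin → gineka) add -eka.
The other patterns: stems with 2 vowels delete the last vowel and add -al; stems with 3 vowels add -ovi.
So duz → duzeka.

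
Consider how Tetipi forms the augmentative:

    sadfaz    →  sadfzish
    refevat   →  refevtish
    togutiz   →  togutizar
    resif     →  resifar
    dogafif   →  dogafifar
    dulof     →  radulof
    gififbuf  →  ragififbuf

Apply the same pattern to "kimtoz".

sadfaz and togutiz both end in -z yet inflect differently (sadfzish, togutizar), so the final letter is not what conditions the rule; the last vowel is.
"kimtoz" has last vowel 'o'. The one such stem in the data (dulof → radulof) adds the prefix ra-, so the same rule applies.
The other patterns: stems whose last vowel is 'a' delete the last vowel and add -ish; stems whose last vowel is 'i' add -ar.
So kimtoz → rakimtoz.

rakimtoz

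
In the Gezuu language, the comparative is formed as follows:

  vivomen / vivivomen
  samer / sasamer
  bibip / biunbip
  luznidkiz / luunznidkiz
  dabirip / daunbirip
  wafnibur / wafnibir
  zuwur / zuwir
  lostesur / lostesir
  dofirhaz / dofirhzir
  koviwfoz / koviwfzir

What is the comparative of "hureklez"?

samer and wafnibur both end in -r yet inflect differently (sasamer, wafnibir), so the final letter is not what conditions the rule; the last vowel is.
"hureklez" has last vowel 'e'. The stems whose last vowel is 'e' (vivomen → vivivomen, samer → sasamer) repeat the first consonant+vowel as a prefix.
The other patterns: stems whose last vowel is 'i' insert -un- after the first vowel; stems whose last vowel is 'u' change the last vowel to 'i'; stems whose last vowel is 'a' or 'o' delete the last vowel and add -ir.
So hureklez → huhureklez.

huhureklez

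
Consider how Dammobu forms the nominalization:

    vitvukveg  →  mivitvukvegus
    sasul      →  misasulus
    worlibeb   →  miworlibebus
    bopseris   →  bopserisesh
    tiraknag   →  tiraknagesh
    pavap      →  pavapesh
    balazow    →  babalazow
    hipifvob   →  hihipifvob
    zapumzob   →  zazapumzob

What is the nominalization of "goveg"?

migovegus

"goveg" has last vowel 'e'. The stems whose last vowel is 'e' (vitvukveg → mivitvukvegus, worlibeb → miworlibebus) add mi- … -us around the stem.
The other patterns: stems whose last vowel is 'a' or 'i' add -esh; stems whose last vowel is 'o' repeat the first consonant+vowel as a prefix.
So goveg → migovegus.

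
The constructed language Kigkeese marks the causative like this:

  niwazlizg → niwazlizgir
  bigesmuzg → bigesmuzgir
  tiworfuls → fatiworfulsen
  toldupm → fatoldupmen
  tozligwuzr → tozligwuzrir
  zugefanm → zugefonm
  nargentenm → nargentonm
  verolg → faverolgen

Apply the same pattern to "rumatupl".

"rumatupl" has second-to-last letter 'p'. The one such stem in the data (toldupm → fatoldupmen) adds fa- … -en around the stem, so the same rule applies.
The other patterns: stems whose second-to-last letter is 'z' add -ir; stems whose second-to-last letter is 'n' change the last vowel to 'o'.
So rumatupl → farumatuplen.

farumatuplen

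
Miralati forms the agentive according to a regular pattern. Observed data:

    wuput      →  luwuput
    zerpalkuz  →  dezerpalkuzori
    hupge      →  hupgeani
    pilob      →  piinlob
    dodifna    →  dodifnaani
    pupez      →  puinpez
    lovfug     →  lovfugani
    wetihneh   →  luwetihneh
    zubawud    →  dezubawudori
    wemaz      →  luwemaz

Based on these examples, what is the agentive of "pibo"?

piinbo

wemaz and zerpalkuz both end in -z yet inflect differently (luwemaz, dezerpalkuzori), so the final letter is not what conditions the rule; the first letter is.
"pibo" begins with p-. The stems beginning with p- (pilob → piinlob, pupez → puinpez) insert -in- after the first vowel.
So pibo → piinbo.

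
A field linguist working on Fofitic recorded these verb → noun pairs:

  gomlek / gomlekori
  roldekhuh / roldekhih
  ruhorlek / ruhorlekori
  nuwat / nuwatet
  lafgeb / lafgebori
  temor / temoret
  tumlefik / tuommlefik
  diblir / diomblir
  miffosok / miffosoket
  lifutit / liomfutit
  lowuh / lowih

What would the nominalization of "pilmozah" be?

pilmozahet

ruhorlek and tumlefik both end in -k yet inflect differently (ruhorlekori, tuommlefik), so the final letter is not what conditions the rule; the last vowel is.
"pilmozah" has last vowel 'a'. The one such stem in the data (nuwat → nuwatet) adds -et, so the same rule applies.
The other patterns: stems whose last vowel is 'u' change the last vowel to 'i'; stems whose last vowel is 'e' add -ori; stems whose last vowel is 'i' insert -om- after the first vowel.
So pilmozah → pilmozahet.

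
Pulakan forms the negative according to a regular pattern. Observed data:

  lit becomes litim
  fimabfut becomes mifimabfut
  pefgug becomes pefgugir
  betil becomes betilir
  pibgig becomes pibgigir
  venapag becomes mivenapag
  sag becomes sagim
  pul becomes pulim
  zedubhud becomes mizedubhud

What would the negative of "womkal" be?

"womkal" has 2 vowels. The stems with 2 vowels (pefgug → pefgugir, betil → betilir, pibgig → pibgigir) add -ir.
The other patterns: stems with 1 vowel add -im; stems with 3 vowels add the prefix mi-.
So womkal → womkalir.

womkalir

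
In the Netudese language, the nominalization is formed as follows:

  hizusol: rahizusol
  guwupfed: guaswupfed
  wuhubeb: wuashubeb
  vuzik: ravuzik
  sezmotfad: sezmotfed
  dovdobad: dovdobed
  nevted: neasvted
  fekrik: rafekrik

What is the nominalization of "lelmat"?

lelmet

dovdobad and guwupfed both end in -d yet inflect differently (dovdobed, guaswupfed), so the final letter is not what conditions the rule; the last vowel is.
"lelmat" has last vowel 'a'. The stems whose last vowel is 'a' (dovdobad → dovdobed, sezmotfad → sezmotfed) change the last vowel to 'e'.
The other patterns: stems whose last vowel is 'e' insert -as- after the first vowel; stems whose last vowel is 'i' or 'o' add the prefix ra-.
So lelmat → lelmet.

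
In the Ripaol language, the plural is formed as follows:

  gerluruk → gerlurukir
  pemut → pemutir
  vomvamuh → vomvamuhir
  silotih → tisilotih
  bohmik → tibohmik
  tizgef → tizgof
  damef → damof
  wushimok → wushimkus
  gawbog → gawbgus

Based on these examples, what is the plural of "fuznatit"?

"fuznatit" has last vowel 'i'. The stems whose last vowel is 'i' (silotih → tisilotih, bohmik → tibohmik) add the prefix ti-.
The other patterns: stems whose last vowel is 'u' add -ir; stems whose last vowel is 'e' change the last vowel to 'o'; stems whose last vowel is 'o' delete the last vowel and add -us.
So fuznatit → tifuznatit.

tifuznatit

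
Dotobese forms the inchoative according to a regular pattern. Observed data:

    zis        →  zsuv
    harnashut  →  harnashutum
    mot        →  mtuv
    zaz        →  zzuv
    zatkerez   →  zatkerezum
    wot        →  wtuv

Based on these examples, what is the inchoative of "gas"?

mot and harnashut both end in -t yet inflect differently (mtuv, harnashutum), so the final letter is not what conditions the rule; the number of vowels is.
"gas" has 1 vowel. The stems with 1 vowel (mot → mtuv, zis → zsuv, wot → wtuv) delete the last vowel and add -uv.
The other pattern: stems with 3 vowels add -um.
So gas → gsuv.

gsuv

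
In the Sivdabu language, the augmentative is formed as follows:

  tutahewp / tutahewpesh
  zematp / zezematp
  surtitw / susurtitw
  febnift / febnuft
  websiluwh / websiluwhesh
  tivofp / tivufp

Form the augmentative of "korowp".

zematp and tivofp both end in -p yet inflect differently (zezematp, tivufp), so the final letter is not what conditions the rule; the second-to-last letter is.
"korowp" has second-to-last letter 'w'. The stems whose second-to-last letter is 'w' (tutahewp → tutahewpesh, websiluwh → websiluwhesh) add -esh.
The other patterns: stems whose second-to-last letter is 't' repeat the first consonant+vowel as a prefix; stems whose second-to-last letter is 'f' change the last vowel to 'u'.
So korowp → korowpesh.

korowpesh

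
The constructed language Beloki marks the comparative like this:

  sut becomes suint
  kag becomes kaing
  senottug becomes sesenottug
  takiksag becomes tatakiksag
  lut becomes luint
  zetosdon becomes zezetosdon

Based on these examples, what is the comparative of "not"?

takiksag and kag both end in -g yet inflect differently (tatakiksag, kaing), so the final letter is not what conditions the rule; the number of vowels is.
"not" has 1 vowel. The stems with 1 vowel (sut → suint, kag → kaing, lut → luint) insert -in- after the first vowel.
The other pattern: stems with 3 vowels repeat the first consonant+vowel as a prefix.
So not → noint.

noint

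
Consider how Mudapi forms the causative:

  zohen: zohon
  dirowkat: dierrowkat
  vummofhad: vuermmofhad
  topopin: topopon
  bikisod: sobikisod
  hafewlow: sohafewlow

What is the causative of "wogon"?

sowogon

bikisod and vummofhad both end in -d yet inflect differently (sobikisod, vuermmofhad), so the final letter is not what conditions the rule; the last vowel is.
"wogon" has last vowel 'o'. The stems whose last vowel is 'o' (hafewlow → sohafewlow, bikisod → sobikisod) add the prefix so-.
So wogon → sowogon.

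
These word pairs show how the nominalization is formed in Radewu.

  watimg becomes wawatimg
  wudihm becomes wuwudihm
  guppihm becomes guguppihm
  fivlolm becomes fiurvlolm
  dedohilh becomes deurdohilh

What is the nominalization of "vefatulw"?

veurfatulw

wudihm and fivlolm both end in -m yet inflect differently (wuwudihm, fiurvlolm), so the final letter is not what conditions the rule; the second-to-last letter is.
"vefatulw" has second-to-last letter 'l'. The stems whose second-to-last letter is 'l' (fivlolm → fiurvlolm, dedohilh → deurdohilh) insert -ur- after the first vowel.
The other pattern: stems whose second-to-last letter is 'h' or 'm' repeat the first consonant+vowel as a prefix.
So vefatulw → veurfatulw.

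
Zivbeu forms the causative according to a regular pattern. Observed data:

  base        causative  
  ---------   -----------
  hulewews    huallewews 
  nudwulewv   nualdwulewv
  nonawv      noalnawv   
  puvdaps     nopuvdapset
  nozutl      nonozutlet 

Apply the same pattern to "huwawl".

hualwawl

hulewews and puvdaps both end in -s yet inflect differently (huallewews, nopuvdapset), so the final letter is not what conditions the rule; the second-to-last letter is.
"huwawl" has second-to-last letter 'w'. The stems whose second-to-last letter is 'w' (nonawv → noalnawv, hulewews → huallewews, nudwulewv → nualdwulewv) insert -al- after the first vowel.
So huwawl → hualwawl.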